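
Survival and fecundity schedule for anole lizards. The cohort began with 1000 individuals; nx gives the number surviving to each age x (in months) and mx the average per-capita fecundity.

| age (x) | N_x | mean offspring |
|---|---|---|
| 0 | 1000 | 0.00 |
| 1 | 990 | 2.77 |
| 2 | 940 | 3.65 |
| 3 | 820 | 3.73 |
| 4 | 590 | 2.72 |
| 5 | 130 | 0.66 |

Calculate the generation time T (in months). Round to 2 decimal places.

2.35

lx = nx/n0 = nx/1000: 1, 0.99, 0.94, 0.82, 0.59, 0.13
lx·mx: 0, 2.7423, 3.431, 3.0586, 1.6048, 0.0858 → R0 = 10.9225
x·lx·mx: 0, 2.7423, 6.862, 9.1758, 6.4192, 0.429 → Σ = 25.6283
T = 25.6283 / 10.9225 = 2.346377… → 2.35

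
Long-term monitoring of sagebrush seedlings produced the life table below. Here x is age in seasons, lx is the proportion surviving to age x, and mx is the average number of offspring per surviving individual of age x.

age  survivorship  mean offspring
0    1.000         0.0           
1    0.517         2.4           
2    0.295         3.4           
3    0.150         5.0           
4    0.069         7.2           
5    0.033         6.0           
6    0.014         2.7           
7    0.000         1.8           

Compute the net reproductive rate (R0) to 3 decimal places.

3.726

lx·mx by age: 0, 1.2408, 1.003, 0.75, 0.4968, 0.198, 0.0378, 0
R0 = Σ lx·mx = 3.7264 → 3.726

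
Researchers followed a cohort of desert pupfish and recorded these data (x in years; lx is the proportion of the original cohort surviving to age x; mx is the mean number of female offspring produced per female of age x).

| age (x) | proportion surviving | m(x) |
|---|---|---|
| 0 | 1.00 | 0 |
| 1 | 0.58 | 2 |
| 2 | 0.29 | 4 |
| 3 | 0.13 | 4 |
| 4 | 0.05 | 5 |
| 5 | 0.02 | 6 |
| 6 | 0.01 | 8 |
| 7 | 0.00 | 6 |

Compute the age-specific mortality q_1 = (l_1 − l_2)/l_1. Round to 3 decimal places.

q_1 = (l_1 − l_2) / l_1 = (0.58 − 0.29) / 0.58
     = 0.29 / 0.58 = 0.5 → 0.500

0.500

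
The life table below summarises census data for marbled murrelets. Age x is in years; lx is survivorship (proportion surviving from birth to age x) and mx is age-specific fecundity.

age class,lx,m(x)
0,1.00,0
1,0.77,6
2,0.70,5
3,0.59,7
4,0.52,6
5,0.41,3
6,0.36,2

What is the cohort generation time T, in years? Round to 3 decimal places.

2.711

lx·mx: 0, 4.62, 3.5, 4.13, 3.12, 1.23, 0.72 → R0 = 17.32
x·lx·mx: 0, 4.62, 7, 12.39, 12.48, 6.15, 4.32 → Σ = 46.96
T = 46.96 / 17.32 = 2.711316… → 2.711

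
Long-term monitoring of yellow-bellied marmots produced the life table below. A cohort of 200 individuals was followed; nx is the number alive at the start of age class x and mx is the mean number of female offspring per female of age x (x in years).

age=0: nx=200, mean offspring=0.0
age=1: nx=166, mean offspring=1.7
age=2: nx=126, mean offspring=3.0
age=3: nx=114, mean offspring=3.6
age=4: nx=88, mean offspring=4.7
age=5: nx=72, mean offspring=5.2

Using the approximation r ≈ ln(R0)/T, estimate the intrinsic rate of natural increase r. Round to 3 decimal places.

0.715

lx = nx/n0 = nx/200: 1, 0.83, 0.63, 0.57, 0.44, 0.36
R0 = Σ lx·mx = 0 + 1.411 + 1.89 + 2.052 + 2.068 + 1.872 = 9.293
Σ x·lx·mx = 28.979; T = 28.979/9.293 = 3.11837…
r ≈ ln(R0)/T = ln(9.293)/3.11837… = 0.71488… → 0.715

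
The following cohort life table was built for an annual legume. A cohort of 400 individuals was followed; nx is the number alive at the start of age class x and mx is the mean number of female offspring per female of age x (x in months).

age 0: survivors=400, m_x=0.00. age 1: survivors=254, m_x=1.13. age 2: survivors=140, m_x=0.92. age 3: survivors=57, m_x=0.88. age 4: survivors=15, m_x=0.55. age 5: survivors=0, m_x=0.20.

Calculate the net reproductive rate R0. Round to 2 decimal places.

lx = nx/n0 = nx/400: 1, 0.635, 0.35, 0.1425, 0.0375, 0
lx·mx by age: 0, 0.71755, 0.322, 0.1254, 0.020625, 0
R0 = Σ lx·mx = 1.185575 → 1.19

1.19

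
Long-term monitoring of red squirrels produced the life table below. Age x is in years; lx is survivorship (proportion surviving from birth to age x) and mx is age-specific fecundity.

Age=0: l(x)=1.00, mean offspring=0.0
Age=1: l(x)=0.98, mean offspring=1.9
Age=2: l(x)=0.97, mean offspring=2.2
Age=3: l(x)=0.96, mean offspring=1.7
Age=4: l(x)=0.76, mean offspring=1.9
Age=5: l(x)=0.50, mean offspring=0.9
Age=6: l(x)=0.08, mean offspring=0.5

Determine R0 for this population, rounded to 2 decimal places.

7.56

lx·mx by age: 0, 1.862, 2.134, 1.632, 1.444, 0.45, 0.04
R0 = Σ lx·mx = 7.562 → 7.56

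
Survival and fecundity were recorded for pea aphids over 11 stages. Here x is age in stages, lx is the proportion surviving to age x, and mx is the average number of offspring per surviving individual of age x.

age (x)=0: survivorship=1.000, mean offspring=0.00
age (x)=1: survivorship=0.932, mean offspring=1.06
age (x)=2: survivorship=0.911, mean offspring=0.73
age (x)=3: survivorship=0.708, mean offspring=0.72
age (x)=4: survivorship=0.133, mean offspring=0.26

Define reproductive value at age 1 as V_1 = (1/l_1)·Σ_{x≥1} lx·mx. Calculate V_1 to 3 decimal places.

lx·mx for x ≥ 1: 0.98792, 0.66503, 0.50976, 0.03458 → sum = 2.19729
V_1 = 2.19729 / l_1 = 2.19729 / 0.932 = 2.357607… → 2.358

2.358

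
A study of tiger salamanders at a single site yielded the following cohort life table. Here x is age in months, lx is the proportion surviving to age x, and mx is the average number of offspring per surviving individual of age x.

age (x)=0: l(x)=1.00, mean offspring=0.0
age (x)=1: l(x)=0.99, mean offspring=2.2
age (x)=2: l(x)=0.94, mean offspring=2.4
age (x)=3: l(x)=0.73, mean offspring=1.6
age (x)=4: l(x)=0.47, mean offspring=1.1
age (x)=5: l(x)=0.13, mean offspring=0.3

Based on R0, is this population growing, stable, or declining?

growing

R0 = Σ lx·mx = 0 + 2.178 + 2.256 + 1.168 + 0.517 + 0.039 = 6.158
R0 > 1, so the population is growing.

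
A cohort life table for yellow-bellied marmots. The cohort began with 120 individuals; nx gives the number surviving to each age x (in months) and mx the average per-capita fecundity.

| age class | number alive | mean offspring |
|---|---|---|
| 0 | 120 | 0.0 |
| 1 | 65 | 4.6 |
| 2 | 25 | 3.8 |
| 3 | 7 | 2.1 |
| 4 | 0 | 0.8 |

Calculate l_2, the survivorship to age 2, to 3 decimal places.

l_2 = n_2/n_0 = 25/120 = 0.208333… → 0.208

0.208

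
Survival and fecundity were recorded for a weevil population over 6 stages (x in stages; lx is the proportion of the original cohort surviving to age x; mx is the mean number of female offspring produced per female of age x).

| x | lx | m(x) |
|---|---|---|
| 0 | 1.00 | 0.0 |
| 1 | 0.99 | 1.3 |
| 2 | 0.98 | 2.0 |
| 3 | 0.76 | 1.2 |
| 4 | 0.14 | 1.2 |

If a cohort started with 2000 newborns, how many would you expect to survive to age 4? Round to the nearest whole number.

Expected survivors = N0 · l_4 = 2000 × 0.14 = 280 → 280

280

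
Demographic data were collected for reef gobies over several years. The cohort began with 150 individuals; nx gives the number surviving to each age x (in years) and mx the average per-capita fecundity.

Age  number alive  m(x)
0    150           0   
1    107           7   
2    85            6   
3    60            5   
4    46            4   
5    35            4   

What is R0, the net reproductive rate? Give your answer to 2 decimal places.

12.55

lx = nx/n0 = nx/150: 1, 0.71333…, 0.56667…, 0.4, 0.30667…, 0.23333…
lx·mx by age: 0, 4.993333…, 3.4…, 2, 1.226667…, 0.933333…
R0 = Σ lx·mx = 12.553333… → 12.55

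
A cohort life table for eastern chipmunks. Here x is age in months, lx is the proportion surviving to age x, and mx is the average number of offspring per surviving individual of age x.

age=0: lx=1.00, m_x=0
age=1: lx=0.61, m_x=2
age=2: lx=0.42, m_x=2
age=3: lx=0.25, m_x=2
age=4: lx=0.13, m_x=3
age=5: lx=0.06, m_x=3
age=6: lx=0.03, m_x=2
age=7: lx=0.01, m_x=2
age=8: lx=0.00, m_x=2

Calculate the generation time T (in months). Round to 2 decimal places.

lx·mx: 0, 1.22, 0.84, 0.5, 0.39, 0.18, 0.06, 0.02, 0 → R0 = 3.21
x·lx·mx: 0, 1.22, 1.68, 1.5, 1.56, 0.9, 0.36, 0.14, 0 → Σ = 7.36
T = 7.36 / 3.21 = 2.292835… → 2.29

2.29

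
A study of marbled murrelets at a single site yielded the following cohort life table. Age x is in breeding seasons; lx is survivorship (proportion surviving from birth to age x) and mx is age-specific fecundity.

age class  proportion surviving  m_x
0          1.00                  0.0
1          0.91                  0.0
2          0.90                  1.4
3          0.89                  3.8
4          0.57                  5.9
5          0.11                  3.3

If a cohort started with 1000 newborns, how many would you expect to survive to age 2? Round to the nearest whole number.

Expected survivors = N0 · l_2 = 1000 × 0.90 = 900 → 900

900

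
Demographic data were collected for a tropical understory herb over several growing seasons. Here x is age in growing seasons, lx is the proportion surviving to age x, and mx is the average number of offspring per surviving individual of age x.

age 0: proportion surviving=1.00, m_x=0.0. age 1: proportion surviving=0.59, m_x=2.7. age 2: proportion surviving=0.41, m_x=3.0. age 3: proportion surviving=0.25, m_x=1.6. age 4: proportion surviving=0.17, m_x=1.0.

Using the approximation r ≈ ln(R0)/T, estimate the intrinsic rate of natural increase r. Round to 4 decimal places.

0.6987

R0 = Σ lx·mx = 0 + 1.593 + 1.23 + 0.4 + 0.17 = 3.393
Σ x·lx·mx = 5.933; T = 5.933/3.393 = 1.7486…
r ≈ ln(R0)/T = ln(3.393)/1.7486… = 0.698681… → 0.6987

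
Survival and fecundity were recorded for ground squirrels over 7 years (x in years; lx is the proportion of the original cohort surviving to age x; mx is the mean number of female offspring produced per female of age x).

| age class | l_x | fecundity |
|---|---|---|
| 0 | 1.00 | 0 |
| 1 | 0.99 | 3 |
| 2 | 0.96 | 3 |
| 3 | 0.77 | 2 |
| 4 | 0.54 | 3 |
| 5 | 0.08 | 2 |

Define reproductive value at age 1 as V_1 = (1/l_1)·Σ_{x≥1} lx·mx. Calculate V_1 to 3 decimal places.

lx·mx for x ≥ 1: 2.97, 2.88, 1.54, 1.62, 0.16 → sum = 9.17
V_1 = 9.17 / l_1 = 9.17 / 0.99 = 9.262626… → 9.263

9.263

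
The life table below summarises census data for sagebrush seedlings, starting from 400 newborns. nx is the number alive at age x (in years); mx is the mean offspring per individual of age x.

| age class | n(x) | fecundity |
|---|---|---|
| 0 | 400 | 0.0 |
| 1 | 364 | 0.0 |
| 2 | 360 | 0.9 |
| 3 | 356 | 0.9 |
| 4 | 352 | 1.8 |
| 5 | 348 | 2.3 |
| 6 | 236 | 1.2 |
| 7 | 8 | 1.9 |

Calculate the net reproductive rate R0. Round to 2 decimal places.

5.94

lx = nx/n0 = nx/400: 1, 0.91, 0.9, 0.89, 0.88, 0.87, 0.59, 0.02
lx·mx by age: 0, 0, 0.81, 0.801, 1.584, 2.001, 0.708, 0.038
R0 = Σ lx·mx = 5.942 → 5.94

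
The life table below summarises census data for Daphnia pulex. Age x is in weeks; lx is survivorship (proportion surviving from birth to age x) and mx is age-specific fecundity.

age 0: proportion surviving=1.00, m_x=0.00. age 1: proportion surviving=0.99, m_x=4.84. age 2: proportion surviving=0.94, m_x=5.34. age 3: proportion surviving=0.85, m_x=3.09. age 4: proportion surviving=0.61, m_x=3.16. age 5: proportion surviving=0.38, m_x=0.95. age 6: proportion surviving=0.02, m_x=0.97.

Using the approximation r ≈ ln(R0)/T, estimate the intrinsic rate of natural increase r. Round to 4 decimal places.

1.2269

R0 = Σ lx·mx = 0 + 4.7916 + 5.0196 + 2.6265 + 1.9276 + 0.361 + 0.0194 = 14.7457
Σ x·lx·mx = 32.3421; T = 32.3421/14.7457 = 2.19332…
r ≈ ln(R0)/T = ln(14.7457)/2.19332… = 1.226883… → 1.2269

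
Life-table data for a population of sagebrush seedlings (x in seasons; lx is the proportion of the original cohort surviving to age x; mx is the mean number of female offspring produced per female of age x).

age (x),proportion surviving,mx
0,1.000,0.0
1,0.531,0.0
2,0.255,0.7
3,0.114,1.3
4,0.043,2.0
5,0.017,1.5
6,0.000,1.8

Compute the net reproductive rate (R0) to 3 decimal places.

0.438

lx·mx by age: 0, 0, 0.1785, 0.1482, 0.086, 0.0255, 0
R0 = Σ lx·mx = 0.4382 → 0.438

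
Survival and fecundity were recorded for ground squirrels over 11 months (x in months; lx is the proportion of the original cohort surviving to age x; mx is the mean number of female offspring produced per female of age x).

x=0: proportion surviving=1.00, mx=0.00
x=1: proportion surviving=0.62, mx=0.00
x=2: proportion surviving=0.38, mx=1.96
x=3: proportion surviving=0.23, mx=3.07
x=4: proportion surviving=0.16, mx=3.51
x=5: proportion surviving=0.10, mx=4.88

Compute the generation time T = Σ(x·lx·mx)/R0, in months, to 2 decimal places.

3.32

lx·mx: 0, 0, 0.7448, 0.7061, 0.5616, 0.488 → R0 = 2.5005
x·lx·mx: 0, 0, 1.4896, 2.1183, 2.2464, 2.44 → Σ = 8.2943
T = 8.2943 / 2.5005 = 3.317057… → 3.32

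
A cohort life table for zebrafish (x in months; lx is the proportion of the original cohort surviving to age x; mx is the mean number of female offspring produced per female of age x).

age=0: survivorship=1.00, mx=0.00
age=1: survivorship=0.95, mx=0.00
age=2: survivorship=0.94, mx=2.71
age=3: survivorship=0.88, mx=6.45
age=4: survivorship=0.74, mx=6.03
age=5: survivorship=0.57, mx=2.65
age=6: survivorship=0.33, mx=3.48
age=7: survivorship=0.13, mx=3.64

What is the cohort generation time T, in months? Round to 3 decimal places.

3.650

lx·mx: 0, 0, 2.5474, 5.676, 4.4622, 1.5105, 1.1484, 0.4732 → R0 = 15.8177
x·lx·mx: 0, 0, 5.0948, 17.028, 17.8488, 7.5525, 6.8904, 3.3124 → Σ = 57.7269
T = 57.7269 / 15.8177 = 3.649513… → 3.650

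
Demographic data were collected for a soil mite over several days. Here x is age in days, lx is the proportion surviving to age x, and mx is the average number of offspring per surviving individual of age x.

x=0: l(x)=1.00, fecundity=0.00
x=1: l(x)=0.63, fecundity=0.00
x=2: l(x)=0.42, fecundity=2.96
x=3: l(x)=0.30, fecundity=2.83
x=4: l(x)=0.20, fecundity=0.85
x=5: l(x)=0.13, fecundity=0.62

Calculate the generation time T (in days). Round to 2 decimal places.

lx·mx: 0, 0, 1.2432, 0.849, 0.17, 0.0806 → R0 = 2.3428
x·lx·mx: 0, 0, 2.4864, 2.547, 0.68, 0.403 → Σ = 6.1164
T = 6.1164 / 2.3428 = 2.610722… → 2.61

2.61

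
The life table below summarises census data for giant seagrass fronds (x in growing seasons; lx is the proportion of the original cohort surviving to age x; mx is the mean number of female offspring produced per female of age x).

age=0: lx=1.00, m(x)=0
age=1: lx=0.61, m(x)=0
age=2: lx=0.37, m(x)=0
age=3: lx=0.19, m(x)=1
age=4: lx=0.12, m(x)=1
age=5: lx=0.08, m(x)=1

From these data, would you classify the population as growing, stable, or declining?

declining

R0 = Σ lx·mx = 0 + 0 + 0 + 0.19 + 0.12 + 0.08 = 0.39
R0 < 1, so the population is declining.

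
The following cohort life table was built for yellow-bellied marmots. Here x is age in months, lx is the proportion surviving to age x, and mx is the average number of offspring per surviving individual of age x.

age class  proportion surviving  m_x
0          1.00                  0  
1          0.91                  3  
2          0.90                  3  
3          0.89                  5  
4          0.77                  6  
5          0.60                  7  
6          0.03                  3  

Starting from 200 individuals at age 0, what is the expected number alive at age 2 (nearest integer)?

180

Expected survivors = N0 · l_2 = 200 × 0.90 = 180 → 180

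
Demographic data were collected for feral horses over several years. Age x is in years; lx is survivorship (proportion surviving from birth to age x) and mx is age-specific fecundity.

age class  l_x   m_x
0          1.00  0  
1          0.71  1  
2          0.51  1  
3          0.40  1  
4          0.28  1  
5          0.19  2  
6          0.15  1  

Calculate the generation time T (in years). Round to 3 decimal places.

2.819

lx·mx: 0, 0.71, 0.51, 0.4, 0.28, 0.38, 0.15 → R0 = 2.43
x·lx·mx: 0, 0.71, 1.02, 1.2, 1.12, 1.9, 0.9 → Σ = 6.85
T = 6.85 / 2.43 = 2.81893… → 2.819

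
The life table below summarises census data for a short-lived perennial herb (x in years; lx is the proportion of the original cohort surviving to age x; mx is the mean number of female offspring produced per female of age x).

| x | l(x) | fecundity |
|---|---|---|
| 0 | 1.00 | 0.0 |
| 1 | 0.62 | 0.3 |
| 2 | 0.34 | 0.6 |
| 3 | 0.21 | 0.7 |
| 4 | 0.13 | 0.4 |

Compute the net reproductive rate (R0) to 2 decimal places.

0.59

lx·mx by age: 0, 0.186, 0.204, 0.147, 0.052
R0 = Σ lx·mx = 0.589 → 0.59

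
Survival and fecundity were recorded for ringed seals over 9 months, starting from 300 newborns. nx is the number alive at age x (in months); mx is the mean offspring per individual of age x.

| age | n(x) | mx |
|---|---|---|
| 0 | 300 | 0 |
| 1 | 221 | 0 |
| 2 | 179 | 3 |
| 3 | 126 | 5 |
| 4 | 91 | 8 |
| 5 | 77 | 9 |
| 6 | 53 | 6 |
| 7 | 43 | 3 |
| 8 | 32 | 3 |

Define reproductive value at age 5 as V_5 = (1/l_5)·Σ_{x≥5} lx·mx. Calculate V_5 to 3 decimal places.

16.052

lx = nx/n0 = nx/300: 1, 0.73667…, 0.59667…, 0.42, 0.30333…, 0.25667…, 0.17667…, 0.14333…, 0.10667…
lx·mx for x ≥ 5: 2.31…, 1.06…, 0.43…, 0.32… → sum = 4.12…
V_5 = 4.12… / l_5 = 4.12… / 0.256667… = 16.051948… → 16.052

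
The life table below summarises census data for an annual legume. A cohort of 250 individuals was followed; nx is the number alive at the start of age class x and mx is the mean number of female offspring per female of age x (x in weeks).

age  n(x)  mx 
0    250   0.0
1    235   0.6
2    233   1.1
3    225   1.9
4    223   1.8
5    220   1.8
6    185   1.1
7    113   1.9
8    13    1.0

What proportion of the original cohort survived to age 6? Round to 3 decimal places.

0.740

l_6 = n_6/n_0 = 185/250 = 0.74 → 0.740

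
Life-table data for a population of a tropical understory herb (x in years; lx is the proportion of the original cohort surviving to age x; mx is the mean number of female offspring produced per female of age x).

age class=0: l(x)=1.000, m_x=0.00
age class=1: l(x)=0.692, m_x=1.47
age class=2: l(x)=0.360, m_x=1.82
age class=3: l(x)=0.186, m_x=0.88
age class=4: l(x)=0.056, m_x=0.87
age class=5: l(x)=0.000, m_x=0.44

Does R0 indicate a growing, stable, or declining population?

growing

R0 = Σ lx·mx = 0 + 1.01724 + 0.6552 + 0.16368 + 0.04872 + 0 = 1.88484
R0 > 1, so the population is growing.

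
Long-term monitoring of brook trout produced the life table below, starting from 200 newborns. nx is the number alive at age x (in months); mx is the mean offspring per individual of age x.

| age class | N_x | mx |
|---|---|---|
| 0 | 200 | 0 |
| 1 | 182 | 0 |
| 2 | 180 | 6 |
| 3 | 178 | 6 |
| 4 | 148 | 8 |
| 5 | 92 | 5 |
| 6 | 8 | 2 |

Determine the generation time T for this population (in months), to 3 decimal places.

3.282

lx = nx/n0 = nx/200: 1, 0.91, 0.9, 0.89, 0.74, 0.46, 0.04
lx·mx: 0, 0, 5.4, 5.34, 5.92, 2.3, 0.08 → R0 = 19.04
x·lx·mx: 0, 0, 10.8, 16.02, 23.68, 11.5, 0.48 → Σ = 62.48
T = 62.48 / 19.04 = 3.281513… → 3.282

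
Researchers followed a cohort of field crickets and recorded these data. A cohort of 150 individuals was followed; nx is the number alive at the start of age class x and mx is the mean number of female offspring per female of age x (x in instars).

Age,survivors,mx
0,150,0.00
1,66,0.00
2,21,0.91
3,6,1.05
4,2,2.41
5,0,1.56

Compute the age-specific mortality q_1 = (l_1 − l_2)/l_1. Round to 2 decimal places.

lx = nx/n0 = nx/150: 1, 0.44, 0.14, 0.04, 0.01333…, 0
q_1 = (l_1 − l_2) / l_1 = (0.44 − 0.14) / 0.44
     = 0.3 / 0.44 = 0.681818… → 0.68

0.68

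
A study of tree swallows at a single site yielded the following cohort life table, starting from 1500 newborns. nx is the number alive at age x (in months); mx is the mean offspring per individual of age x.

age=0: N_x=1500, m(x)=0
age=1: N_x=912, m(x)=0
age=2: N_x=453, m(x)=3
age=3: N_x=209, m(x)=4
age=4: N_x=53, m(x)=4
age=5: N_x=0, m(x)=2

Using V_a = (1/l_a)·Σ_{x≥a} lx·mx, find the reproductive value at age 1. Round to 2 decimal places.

lx = nx/n0 = nx/1500: 1, 0.608, 0.302, 0.13933…, 0.03533…, 0
lx·mx for x ≥ 1: 0, 0.906, 0.557333…, 0.141333…, 0 → sum = 1.604667…
V_1 = 1.604667… / l_1 = 1.604667… / 0.608 = 2.639254… → 2.64

2.64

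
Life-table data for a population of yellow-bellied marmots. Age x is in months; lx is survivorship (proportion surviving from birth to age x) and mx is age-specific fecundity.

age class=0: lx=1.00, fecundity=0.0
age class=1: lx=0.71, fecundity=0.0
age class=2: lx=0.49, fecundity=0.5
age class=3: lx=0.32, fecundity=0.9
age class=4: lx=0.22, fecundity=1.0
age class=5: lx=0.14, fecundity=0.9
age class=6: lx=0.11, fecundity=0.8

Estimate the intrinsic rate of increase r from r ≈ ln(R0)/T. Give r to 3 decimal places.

R0 = Σ lx·mx = 0 + 0 + 0.245 + 0.288 + 0.22 + 0.126 + 0.088 = 0.967
Σ x·lx·mx = 3.392; T = 3.392/0.967 = 3.50776…
r ≈ ln(R0)/T = ln(0.967)/3.50776… = -0.00957… → -0.010

-0.010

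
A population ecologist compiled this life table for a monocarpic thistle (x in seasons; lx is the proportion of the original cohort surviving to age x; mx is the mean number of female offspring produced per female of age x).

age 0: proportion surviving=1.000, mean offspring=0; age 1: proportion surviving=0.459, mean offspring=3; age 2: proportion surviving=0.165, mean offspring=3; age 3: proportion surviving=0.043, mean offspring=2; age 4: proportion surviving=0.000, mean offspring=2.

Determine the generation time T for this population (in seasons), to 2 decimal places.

1.34

lx·mx: 0, 1.377, 0.495, 0.086, 0 → R0 = 1.958
x·lx·mx: 0, 1.377, 0.99, 0.258, 0 → Σ = 2.625
T = 2.625 / 1.958 = 1.340654… → 1.34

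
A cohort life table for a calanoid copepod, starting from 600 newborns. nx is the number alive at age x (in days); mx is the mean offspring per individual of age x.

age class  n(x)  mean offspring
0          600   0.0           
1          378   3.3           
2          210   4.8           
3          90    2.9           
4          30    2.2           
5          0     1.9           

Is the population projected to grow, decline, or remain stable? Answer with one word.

lx = nx/n0 = nx/600: 1, 0.63, 0.35, 0.15, 0.05, 0
R0 = Σ lx·mx = 0 + 2.079 + 1.68 + 0.435 + 0.11 + 0 = 4.304
R0 > 1, so the population is growing.

growing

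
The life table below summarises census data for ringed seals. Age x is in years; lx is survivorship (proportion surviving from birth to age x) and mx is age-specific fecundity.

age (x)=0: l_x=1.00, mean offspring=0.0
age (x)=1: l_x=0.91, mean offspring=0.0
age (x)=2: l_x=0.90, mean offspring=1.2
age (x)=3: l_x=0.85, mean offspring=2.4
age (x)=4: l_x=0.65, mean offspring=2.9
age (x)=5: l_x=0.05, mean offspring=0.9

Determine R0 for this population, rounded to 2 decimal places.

lx·mx by age: 0, 0, 1.08, 2.04, 1.885, 0.045
R0 = Σ lx·mx = 5.05 → 5.05

5.05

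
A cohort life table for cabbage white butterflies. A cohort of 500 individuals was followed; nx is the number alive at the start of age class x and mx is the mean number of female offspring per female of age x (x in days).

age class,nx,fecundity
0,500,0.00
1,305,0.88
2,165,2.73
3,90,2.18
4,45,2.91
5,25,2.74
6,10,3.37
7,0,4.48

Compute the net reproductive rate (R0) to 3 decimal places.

lx = nx/n0 = nx/500: 1, 0.61, 0.33, 0.18, 0.09, 0.05, 0.02, 0
lx·mx by age: 0, 0.5368, 0.9009, 0.3924, 0.2619, 0.137, 0.0674, 0
R0 = Σ lx·mx = 2.2964 → 2.296

2.296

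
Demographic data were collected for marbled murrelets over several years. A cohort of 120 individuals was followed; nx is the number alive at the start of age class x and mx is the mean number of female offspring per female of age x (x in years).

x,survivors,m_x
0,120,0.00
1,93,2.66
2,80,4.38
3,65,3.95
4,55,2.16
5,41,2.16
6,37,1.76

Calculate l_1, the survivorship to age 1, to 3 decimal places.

0.775

l_1 = n_1/n_0 = 93/120 = 0.775 → 0.775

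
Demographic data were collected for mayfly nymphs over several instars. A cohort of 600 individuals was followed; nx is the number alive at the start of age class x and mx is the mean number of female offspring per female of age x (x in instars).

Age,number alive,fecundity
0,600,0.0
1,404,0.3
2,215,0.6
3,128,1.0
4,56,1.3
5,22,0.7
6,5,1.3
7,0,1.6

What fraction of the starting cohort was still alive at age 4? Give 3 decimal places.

0.093

l_4 = n_4/n_0 = 56/600 = 0.093333… → 0.093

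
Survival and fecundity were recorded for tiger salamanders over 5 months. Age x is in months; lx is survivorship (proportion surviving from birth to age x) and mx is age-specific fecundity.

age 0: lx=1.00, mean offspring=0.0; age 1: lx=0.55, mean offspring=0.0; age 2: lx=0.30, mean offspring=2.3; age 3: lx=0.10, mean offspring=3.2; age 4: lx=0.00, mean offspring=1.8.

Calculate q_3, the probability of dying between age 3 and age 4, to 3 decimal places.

1.000

q_3 = (l_3 − l_4) / l_3 = (0.1 − 0) / 0.1
     = 0.1 / 0.1 = 1 → 1.000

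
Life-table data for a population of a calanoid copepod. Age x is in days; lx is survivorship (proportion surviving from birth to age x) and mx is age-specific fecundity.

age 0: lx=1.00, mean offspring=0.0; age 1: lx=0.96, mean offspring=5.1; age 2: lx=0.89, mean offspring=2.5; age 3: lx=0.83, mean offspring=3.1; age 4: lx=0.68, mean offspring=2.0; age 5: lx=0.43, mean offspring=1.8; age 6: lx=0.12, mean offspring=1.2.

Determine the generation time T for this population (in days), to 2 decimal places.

lx·mx: 0, 4.896, 2.225, 2.573, 1.36, 0.774, 0.144 → R0 = 11.972
x·lx·mx: 0, 4.896, 4.45, 7.719, 5.44, 3.87, 0.864 → Σ = 27.239
T = 27.239 / 11.972 = 2.275226… → 2.28

2.28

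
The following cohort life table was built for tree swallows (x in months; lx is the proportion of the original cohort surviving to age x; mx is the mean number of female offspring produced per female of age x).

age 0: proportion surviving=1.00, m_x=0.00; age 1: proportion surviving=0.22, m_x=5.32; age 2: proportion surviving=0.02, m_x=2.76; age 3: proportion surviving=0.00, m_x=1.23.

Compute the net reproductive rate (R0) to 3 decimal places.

lx·mx by age: 0, 1.1704, 0.0552, 0
R0 = Σ lx·mx = 1.2256 → 1.226

1.226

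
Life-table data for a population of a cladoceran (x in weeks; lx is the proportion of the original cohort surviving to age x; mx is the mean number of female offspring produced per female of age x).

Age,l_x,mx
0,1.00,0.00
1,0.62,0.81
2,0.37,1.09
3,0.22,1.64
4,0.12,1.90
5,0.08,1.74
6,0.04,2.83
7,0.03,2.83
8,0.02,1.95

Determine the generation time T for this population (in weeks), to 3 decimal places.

2.986

lx·mx: 0, 0.5022, 0.4033, 0.3608, 0.228, 0.1392, 0.1132, 0.0849, 0.039 → R0 = 1.8706
x·lx·mx: 0, 0.5022, 0.8066, 1.0824, 0.912, 0.696, 0.6792, 0.5943, 0.312 → Σ = 5.5847
T = 5.5847 / 1.8706 = 2.985513… → 2.986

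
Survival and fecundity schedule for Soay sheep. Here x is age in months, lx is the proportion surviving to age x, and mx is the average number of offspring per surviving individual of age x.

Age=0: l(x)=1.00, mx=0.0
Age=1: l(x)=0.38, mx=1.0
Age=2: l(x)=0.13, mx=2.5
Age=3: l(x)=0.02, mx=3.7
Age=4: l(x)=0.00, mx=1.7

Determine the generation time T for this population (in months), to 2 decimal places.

lx·mx: 0, 0.38, 0.325, 0.074, 0 → R0 = 0.779
x·lx·mx: 0, 0.38, 0.65, 0.222, 0 → Σ = 1.252
T = 1.252 / 0.779 = 1.607189… → 1.61

1.61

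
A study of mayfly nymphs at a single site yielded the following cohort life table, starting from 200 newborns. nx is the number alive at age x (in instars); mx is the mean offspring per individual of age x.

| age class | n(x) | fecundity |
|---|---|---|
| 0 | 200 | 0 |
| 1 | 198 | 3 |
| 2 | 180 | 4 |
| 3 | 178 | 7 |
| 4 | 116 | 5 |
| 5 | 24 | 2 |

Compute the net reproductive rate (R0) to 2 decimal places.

lx = nx/n0 = nx/200: 1, 0.99, 0.9, 0.89, 0.58, 0.12
lx·mx by age: 0, 2.97, 3.6, 6.23, 2.9, 0.24
R0 = Σ lx·mx = 15.94 → 15.94

15.94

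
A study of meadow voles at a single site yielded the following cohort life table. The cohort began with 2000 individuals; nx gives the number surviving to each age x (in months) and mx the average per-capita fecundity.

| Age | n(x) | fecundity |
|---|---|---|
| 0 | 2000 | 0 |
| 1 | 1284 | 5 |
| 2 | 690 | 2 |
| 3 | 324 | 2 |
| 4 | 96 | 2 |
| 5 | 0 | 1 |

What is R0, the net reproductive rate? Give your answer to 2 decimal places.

lx = nx/n0 = nx/2000: 1, 0.642, 0.345, 0.162, 0.048, 0
lx·mx by age: 0, 3.21, 0.69, 0.324, 0.096, 0
R0 = Σ lx·mx = 4.32 → 4.32

4.32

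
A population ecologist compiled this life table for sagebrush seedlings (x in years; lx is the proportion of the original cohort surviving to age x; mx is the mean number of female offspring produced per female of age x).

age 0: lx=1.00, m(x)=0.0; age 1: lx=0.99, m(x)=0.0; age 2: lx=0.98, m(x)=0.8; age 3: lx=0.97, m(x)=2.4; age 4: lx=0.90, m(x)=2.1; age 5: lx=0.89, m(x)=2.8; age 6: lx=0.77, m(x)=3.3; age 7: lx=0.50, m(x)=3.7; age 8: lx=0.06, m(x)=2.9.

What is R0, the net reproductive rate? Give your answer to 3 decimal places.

lx·mx by age: 0, 0, 0.784, 2.328, 1.89, 2.492, 2.541, 1.85, 0.174
R0 = Σ lx·mx = 12.059 → 12.059

12.059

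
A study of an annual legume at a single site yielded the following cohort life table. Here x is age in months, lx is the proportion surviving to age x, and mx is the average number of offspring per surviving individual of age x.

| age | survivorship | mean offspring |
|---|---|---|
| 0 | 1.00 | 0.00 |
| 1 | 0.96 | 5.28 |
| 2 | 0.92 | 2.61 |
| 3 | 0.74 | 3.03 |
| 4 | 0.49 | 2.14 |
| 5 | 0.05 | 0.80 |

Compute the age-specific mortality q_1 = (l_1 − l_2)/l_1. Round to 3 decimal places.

0.042

q_1 = (l_1 − l_2) / l_1 = (0.96 − 0.92) / 0.96
     = 0.04 / 0.96 = 0.041667… → 0.042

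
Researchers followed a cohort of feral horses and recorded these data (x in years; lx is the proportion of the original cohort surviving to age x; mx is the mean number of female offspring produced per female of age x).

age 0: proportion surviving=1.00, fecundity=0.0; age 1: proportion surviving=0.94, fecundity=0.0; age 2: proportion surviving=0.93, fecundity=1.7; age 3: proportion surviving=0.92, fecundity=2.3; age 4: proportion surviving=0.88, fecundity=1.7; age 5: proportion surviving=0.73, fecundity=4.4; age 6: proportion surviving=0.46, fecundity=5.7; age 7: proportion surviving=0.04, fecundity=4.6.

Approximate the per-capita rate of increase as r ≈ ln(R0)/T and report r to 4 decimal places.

R0 = Σ lx·mx = 0 + 0 + 1.581 + 2.116 + 1.496 + 3.212 + 2.622 + 0.184 = 11.211
Σ x·lx·mx = 48.574; T = 48.574/11.211 = 4.33271…
r ≈ ln(R0)/T = ln(11.211)/4.33271… = 0.557825… → 0.5578

0.5578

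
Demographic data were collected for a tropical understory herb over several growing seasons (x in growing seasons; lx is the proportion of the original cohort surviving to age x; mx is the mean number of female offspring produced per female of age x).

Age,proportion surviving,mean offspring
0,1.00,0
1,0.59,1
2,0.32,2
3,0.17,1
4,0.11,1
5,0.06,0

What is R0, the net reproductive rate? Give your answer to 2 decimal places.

1.51

lx·mx by age: 0, 0.59, 0.64, 0.17, 0.11, 0
R0 = Σ lx·mx = 1.51 → 1.51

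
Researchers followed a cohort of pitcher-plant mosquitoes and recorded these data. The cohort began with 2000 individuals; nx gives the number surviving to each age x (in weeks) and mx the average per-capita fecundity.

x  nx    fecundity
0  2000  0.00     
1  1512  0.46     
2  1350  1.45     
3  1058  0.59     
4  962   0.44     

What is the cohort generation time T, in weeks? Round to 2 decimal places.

lx = nx/n0 = nx/2000: 1, 0.756, 0.675, 0.529, 0.481
lx·mx: 0, 0.34776, 0.97875, 0.31211, 0.21164 → R0 = 1.85026
x·lx·mx: 0, 0.34776, 1.9575, 0.93633, 0.84656 → Σ = 4.08815
T = 4.08815 / 1.85026 = 2.2095… → 2.21

2.21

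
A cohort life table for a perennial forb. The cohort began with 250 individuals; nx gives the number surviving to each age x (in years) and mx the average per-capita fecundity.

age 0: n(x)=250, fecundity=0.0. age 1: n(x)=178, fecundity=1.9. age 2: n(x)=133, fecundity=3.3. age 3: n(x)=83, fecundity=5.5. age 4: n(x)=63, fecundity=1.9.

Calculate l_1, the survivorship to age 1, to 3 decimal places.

l_1 = n_1/n_0 = 178/250 = 0.712 → 0.712

0.712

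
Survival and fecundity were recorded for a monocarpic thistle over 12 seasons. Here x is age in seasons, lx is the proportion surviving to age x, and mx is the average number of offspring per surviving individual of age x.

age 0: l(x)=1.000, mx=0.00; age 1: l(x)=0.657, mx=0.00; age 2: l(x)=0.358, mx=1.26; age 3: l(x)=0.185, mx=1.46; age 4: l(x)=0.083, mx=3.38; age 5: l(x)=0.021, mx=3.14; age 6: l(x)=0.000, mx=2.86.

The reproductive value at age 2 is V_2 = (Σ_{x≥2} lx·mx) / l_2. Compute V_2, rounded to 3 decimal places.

lx·mx for x ≥ 2: 0.45108, 0.2701, 0.28054, 0.06594, 0 → sum = 1.06766
V_2 = 1.06766 / l_2 = 1.06766 / 0.358 = 2.982291… → 2.982

2.982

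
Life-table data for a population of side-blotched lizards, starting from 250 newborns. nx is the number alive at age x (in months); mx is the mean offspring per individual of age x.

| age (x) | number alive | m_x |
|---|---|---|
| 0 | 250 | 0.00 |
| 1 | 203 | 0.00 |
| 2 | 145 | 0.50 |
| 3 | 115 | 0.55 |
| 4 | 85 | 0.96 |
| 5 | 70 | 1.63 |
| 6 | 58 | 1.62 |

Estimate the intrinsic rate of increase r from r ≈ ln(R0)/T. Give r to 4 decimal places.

lx = nx/n0 = nx/250: 1, 0.812, 0.58, 0.46, 0.34, 0.28, 0.232
R0 = Σ lx·mx = 0 + 0 + 0.29 + 0.253 + 0.3264 + 0.4564 + 0.37584 = 1.70164
Σ x·lx·mx = 7.18164; T = 7.18164/1.70164 = 4.22042…
r ≈ ln(R0)/T = ln(1.70164)/4.22042… = 0.125957… → 0.1260

0.1260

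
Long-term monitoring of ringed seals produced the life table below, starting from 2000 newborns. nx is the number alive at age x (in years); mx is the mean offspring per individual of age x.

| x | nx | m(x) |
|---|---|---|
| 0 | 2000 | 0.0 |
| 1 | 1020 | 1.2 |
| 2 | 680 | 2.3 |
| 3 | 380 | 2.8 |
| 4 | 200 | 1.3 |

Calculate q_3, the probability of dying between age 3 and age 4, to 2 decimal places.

lx = nx/n0 = nx/2000: 1, 0.51, 0.34, 0.19, 0.1
q_3 = (l_3 − l_4) / l_3 = (0.19 − 0.1) / 0.19
     = 0.09 / 0.19 = 0.473684… → 0.47

0.47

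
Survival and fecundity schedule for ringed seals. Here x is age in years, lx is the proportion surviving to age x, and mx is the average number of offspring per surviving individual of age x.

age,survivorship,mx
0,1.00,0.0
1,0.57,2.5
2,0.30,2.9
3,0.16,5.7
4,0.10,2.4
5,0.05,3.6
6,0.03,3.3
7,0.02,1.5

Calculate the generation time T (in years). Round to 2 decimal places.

2.28

lx·mx: 0, 1.425, 0.87, 0.912, 0.24, 0.18, 0.099, 0.03 → R0 = 3.756
x·lx·mx: 0, 1.425, 1.74, 2.736, 0.96, 0.9, 0.594, 0.21 → Σ = 8.565
T = 8.565 / 3.756 = 2.280351… → 2.28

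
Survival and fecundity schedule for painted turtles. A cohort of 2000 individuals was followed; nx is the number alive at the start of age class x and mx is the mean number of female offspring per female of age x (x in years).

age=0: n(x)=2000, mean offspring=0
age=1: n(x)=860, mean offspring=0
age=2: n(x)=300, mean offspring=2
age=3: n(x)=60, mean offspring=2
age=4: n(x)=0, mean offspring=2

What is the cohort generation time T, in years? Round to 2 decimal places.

2.17

lx = nx/n0 = nx/2000: 1, 0.43, 0.15, 0.03, 0
lx·mx: 0, 0, 0.3, 0.06, 0 → R0 = 0.36
x·lx·mx: 0, 0, 0.6, 0.18, 0 → Σ = 0.78
T = 0.78 / 0.36 = 2.166667… → 2.17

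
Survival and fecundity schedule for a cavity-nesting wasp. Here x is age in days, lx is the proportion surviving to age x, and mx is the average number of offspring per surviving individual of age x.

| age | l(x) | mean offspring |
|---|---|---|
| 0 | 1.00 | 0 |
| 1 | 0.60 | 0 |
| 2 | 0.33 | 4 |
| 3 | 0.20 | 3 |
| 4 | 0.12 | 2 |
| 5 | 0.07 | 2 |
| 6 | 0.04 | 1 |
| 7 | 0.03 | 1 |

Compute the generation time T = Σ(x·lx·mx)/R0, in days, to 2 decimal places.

lx·mx: 0, 0, 1.32, 0.6, 0.24, 0.14, 0.04, 0.03 → R0 = 2.37
x·lx·mx: 0, 0, 2.64, 1.8, 0.96, 0.7, 0.24, 0.21 → Σ = 6.55
T = 6.55 / 2.37 = 2.763713… → 2.76

2.76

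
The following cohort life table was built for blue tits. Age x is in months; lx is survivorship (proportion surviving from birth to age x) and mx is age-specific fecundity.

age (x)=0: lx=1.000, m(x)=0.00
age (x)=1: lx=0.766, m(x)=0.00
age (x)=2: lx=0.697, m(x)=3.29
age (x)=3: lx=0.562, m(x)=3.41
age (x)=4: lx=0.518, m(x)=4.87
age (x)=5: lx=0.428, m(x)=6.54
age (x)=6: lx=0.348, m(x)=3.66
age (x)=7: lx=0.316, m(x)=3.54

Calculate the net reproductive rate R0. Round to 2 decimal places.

11.92

lx·mx by age: 0, 0, 2.29313, 1.91642, 2.52266, 2.79912, 1.27368, 1.11864
R0 = Σ lx·mx = 11.92365 → 11.92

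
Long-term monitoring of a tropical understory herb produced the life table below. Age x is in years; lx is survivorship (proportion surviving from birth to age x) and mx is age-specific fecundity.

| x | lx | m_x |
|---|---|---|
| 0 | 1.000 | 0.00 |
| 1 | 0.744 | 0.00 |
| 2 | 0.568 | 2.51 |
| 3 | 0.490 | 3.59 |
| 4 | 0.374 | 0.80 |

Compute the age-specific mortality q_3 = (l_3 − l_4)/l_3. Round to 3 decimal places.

0.237

q_3 = (l_3 − l_4) / l_3 = (0.49 − 0.374) / 0.49
     = 0.116 / 0.49 = 0.236735… → 0.237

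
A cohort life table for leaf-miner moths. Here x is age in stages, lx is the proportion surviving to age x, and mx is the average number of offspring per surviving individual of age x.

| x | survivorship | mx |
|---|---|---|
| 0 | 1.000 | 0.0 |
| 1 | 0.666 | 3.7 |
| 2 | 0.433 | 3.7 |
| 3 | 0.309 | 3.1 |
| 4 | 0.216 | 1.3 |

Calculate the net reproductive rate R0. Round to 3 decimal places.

5.305

lx·mx by age: 0, 2.4642, 1.6021, 0.9579, 0.2808
R0 = Σ lx·mx = 5.305 → 5.305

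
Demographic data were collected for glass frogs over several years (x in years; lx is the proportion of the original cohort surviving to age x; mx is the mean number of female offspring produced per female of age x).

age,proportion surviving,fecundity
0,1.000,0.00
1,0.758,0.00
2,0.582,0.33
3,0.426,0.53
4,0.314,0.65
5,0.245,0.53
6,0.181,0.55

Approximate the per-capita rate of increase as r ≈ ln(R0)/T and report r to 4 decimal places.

R0 = Σ lx·mx = 0 + 0 + 0.19206 + 0.22578 + 0.2041 + 0.12985 + 0.09955 = 0.85134
Σ x·lx·mx = 3.12441; T = 3.12441/0.85134 = 3.66999…
r ≈ ln(R0)/T = ln(0.85134)/3.66999… = -0.043854… → -0.0439

-0.0439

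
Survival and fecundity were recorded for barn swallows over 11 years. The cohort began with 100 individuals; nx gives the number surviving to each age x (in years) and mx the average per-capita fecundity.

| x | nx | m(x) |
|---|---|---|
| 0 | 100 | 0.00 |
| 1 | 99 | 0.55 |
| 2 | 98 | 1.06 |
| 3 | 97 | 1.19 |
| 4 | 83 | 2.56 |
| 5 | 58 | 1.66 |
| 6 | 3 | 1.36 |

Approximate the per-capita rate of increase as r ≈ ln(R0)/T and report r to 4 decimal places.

0.5283

lx = nx/n0 = nx/100: 1, 0.99, 0.98, 0.97, 0.83, 0.58, 0.03
R0 = Σ lx·mx = 0 + 0.5445 + 1.0388 + 1.1543 + 2.1248 + 0.9628 + 0.0408 = 5.866
Σ x·lx·mx = 19.643; T = 19.643/5.866 = 3.34862…
r ≈ ln(R0)/T = ln(5.866)/3.34862… = 0.528329… → 0.5283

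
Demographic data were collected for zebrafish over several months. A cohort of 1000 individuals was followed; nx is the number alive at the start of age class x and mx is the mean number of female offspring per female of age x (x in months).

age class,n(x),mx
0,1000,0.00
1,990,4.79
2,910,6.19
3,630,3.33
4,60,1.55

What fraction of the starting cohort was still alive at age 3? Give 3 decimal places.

l_3 = n_3/n_0 = 630/1000 = 0.63 → 0.630

0.630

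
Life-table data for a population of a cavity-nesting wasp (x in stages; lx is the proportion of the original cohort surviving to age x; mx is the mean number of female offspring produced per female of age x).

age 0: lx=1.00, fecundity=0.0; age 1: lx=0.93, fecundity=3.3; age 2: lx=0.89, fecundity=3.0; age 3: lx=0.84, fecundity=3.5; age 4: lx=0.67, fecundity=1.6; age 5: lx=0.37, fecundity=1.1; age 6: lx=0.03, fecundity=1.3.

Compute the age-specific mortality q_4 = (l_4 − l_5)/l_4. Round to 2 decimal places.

q_4 = (l_4 − l_5) / l_4 = (0.67 − 0.37) / 0.67
     = 0.3 / 0.67 = 0.447761… → 0.45

0.45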